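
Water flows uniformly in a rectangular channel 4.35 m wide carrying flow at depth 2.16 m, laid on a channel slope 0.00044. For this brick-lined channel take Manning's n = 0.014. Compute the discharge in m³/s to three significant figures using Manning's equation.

A = b·y = 4.35 × 2.16 = 9.396 m²
P = b + 2y = 4.35 + 2×2.16 = 8.670 m
R = A/P = 9.396/8.670 = 1.084 m
Q = (1/n)·A·R^(2/3)·S^(1/2) = (1/0.014) × 9.396 × 1.084^(2/3) × 0.00044^(1/2) = 14.85 m³/s

14.9 m³/s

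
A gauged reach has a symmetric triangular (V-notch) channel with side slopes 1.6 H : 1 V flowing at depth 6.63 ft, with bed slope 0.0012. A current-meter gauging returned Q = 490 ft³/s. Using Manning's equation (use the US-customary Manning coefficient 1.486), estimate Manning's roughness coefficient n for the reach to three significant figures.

0.0147

A = z·y² = 1.6×6.63² = 70.33 ft²
P = 2y√(1+z²) = 2×6.63×√(1+1.6²) = 25.02 ft
R = A/P = 70.33/25.02 = 2.811 ft
n = (1.486/Q)·A·R^(2/3)·S^(1/2) = (1.486/490) × 70.33 × 1.992 × 0.03464 = 0.01472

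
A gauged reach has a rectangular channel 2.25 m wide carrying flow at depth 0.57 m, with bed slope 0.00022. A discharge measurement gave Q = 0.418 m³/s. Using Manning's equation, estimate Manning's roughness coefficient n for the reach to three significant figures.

0.0238

A = b·y = 2.25 × 0.57 = 1.283 m²
P = b + 2y = 2.25 + 2×0.57 = 3.390 m
R = A/P = 1.283/3.390 = 0.3783 m
n = (1/Q)·A·R^(2/3)·S^(1/2) = (1/0.418) × 1.283 × 0.5231 × 0.01483 = 0.02380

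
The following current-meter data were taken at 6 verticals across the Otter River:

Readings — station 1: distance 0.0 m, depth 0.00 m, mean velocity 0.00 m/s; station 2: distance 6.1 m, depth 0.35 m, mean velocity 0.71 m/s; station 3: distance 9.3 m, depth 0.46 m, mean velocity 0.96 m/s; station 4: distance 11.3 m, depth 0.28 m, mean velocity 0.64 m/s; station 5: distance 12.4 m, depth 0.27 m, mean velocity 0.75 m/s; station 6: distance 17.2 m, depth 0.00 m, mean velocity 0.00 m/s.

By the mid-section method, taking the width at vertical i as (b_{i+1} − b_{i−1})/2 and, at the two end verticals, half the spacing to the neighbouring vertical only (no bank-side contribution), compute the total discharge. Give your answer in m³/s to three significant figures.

3.18 m³/s

w_2 = (9.3 − 0.0)/2 = 4.65 m; q_2 = 0.71 × 0.35 × 4.65 = 1.156 m³/s
w_3 = (11.3 − 6.1)/2 = 2.6 m; q_3 = 0.96 × 0.46 × 2.6 = 1.148 m³/s
w_4 = (12.4 − 9.3)/2 = 1.55 m; q_4 = 0.64 × 0.28 × 1.55 = 0.2778 m³/s
w_5 = (17.2 − 11.3)/2 = 2.95 m; q_5 = 0.75 × 0.27 × 2.95 = 0.5974 m³/s
Stations 1, 6 contribute zero (depth or velocity is 0).
Q = Σ qᵢ = 3.179 m³/s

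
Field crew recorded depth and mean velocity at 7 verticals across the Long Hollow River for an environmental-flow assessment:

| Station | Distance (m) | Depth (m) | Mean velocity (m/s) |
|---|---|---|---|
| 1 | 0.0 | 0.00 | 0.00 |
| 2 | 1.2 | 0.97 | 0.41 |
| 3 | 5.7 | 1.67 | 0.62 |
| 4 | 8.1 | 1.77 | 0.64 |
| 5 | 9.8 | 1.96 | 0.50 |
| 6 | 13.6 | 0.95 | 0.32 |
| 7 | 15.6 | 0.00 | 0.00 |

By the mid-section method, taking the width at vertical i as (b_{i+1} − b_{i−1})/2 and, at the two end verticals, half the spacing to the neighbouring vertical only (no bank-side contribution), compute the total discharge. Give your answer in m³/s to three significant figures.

10.6 m³/s

w_2 = (5.7 − 0.0)/2 = 2.85 m; q_2 = 0.41 × 0.97 × 2.85 = 1.133 m³/s
w_3 = (8.1 − 1.2)/2 = 3.45 m; q_3 = 0.62 × 1.67 × 3.45 = 3.572 m³/s
w_4 = (9.8 − 5.7)/2 = 2.05 m; q_4 = 0.64 × 1.77 × 2.05 = 2.322 m³/s
w_5 = (13.6 − 8.1)/2 = 2.75 m; q_5 = 0.50 × 1.96 × 2.75 = 2.695 m³/s
w_6 = (15.6 − 9.8)/2 = 2.9 m; q_6 = 0.32 × 0.95 × 2.9 = 0.8816 m³/s
Stations 1, 7 contribute zero (depth or velocity is 0).
Q = Σ qᵢ = 10.60 m³/s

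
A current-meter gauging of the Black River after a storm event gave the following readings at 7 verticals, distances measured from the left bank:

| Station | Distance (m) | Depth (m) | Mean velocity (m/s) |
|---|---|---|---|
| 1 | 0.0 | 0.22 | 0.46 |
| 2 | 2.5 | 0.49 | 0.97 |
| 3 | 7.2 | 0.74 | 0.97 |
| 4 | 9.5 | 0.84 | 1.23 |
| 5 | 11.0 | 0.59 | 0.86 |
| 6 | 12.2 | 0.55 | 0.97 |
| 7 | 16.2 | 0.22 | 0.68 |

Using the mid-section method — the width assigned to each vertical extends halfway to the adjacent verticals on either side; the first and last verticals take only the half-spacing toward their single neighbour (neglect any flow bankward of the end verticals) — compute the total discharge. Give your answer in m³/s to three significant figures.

w_1 = (2.5 − 0.0)/2 = 1.25 m; q_1 = 0.46 × 0.22 × 1.25 = 0.1265 m³/s
w_2 = (7.2 − 0.0)/2 = 3.6 m; q_2 = 0.97 × 0.49 × 3.6 = 1.711 m³/s
w_3 = (9.5 − 2.5)/2 = 3.5 m; q_3 = 0.97 × 0.74 × 3.5 = 2.512 m³/s
w_4 = (11.0 − 7.2)/2 = 1.9 m; q_4 = 1.23 × 0.84 × 1.9 = 1.963 m³/s
w_5 = (12.2 − 9.5)/2 = 1.35 m; q_5 = 0.86 × 0.59 × 1.35 = 0.6850 m³/s
w_6 = (16.2 − 11.0)/2 = 2.6 m; q_6 = 0.97 × 0.55 × 2.6 = 1.387 m³/s
w_7 = (16.2 − 12.2)/2 = 2 m; q_7 = 0.68 × 0.22 × 2 = 0.2992 m³/s
Q = Σ qᵢ = 8.684 m³/s

8.68 m³/s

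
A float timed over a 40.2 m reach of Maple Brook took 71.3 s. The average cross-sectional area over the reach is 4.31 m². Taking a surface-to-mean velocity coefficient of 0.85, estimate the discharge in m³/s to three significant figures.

2.07 m³/s

v_surface = L / t̄ = 40.2 / 71.3 = 0.5638 m/s
v_mean = 0.85 × 0.5638 = 0.4792 m/s
Q = A × v_mean = 4.31 × 0.4792 = 2.066 m³/s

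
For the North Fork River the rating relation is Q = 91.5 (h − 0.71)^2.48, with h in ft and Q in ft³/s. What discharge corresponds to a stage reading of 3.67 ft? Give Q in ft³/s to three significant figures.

1350 ft³/s

Q = 91.5 × (3.67 − 0.71)^2.48 = 91.5 × 2.96^2.48 = 1350 ft³/s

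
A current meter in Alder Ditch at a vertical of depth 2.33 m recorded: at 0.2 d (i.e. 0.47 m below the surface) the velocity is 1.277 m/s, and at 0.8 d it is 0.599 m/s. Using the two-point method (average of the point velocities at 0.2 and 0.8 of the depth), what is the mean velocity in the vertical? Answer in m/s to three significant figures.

v̄ = (1.277 + 0.599) / 2 = 0.9380 m/s

0.938 m/s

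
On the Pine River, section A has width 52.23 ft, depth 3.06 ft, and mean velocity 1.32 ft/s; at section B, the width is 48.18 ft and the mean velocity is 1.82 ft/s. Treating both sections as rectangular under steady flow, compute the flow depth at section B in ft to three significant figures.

2.41 ft

Q = A₁V₁ = (52.23×3.06) × 1.32 = 211.0 ft³/s
d₂ = Q/(b₂ V₂) = 211.0/(48.18×1.82) = 2.406 ft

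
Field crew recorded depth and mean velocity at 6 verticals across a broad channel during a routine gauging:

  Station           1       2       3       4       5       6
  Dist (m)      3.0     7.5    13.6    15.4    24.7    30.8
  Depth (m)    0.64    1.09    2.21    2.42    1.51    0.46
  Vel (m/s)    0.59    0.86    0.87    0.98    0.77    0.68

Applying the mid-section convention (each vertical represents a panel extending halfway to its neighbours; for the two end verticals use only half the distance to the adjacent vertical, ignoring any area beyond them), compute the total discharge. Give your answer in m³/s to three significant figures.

w_1 = (7.5 − 3.0)/2 = 2.25 m; q_1 = 0.59 × 0.64 × 2.25 = 0.8496 m³/s
w_2 = (13.6 − 3.0)/2 = 5.3 m; q_2 = 0.86 × 1.09 × 5.3 = 4.968 m³/s
w_3 = (15.4 − 7.5)/2 = 3.95 m; q_3 = 0.87 × 2.21 × 3.95 = 7.595 m³/s
w_4 = (24.7 − 13.6)/2 = 5.55 m; q_4 = 0.98 × 2.42 × 5.55 = 13.16 m³/s
w_5 = (30.8 − 15.4)/2 = 7.7 m; q_5 = 0.77 × 1.51 × 7.7 = 8.953 m³/s
w_6 = (30.8 − 24.7)/2 = 3.05 m; q_6 = 0.68 × 0.46 × 3.05 = 0.9540 m³/s
Q = Σ qᵢ = 36.48 m³/s

36.5 m³/s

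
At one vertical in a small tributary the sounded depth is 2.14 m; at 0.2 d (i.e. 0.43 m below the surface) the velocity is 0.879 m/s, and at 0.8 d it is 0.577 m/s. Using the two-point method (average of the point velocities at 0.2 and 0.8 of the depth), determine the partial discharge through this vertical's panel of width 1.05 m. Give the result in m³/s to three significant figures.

1.64 m³/s

v̄ = (0.879 + 0.577) / 2 = 0.7280 m/s
q = v̄ × d × w = 0.7280 × 2.14 × 1.05 = 1.636 m³/s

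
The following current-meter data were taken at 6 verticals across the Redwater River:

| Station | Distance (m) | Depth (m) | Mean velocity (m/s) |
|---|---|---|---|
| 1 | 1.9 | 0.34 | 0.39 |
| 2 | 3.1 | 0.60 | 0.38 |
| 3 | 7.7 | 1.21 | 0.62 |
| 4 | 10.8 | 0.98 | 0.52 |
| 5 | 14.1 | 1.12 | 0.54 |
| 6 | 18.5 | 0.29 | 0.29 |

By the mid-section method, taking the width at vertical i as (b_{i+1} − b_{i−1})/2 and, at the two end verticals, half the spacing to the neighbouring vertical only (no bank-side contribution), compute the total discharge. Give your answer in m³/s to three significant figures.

w_1 = (3.1 − 1.9)/2 = 0.6 m; q_1 = 0.39 × 0.34 × 0.6 = 0.07956 m³/s
w_2 = (7.7 − 1.9)/2 = 2.9 m; q_2 = 0.38 × 0.60 × 2.9 = 0.6612 m³/s
w_3 = (10.8 − 3.1)/2 = 3.85 m; q_3 = 0.62 × 1.21 × 3.85 = 2.888 m³/s
w_4 = (14.1 − 7.7)/2 = 3.2 m; q_4 = 0.52 × 0.98 × 3.2 = 1.631 m³/s
w_5 = (18.5 − 10.8)/2 = 3.85 m; q_5 = 0.54 × 1.12 × 3.85 = 2.328 m³/s
w_6 = (18.5 − 14.1)/2 = 2.2 m; q_6 = 0.29 × 0.29 × 2.2 = 0.1850 m³/s
Q = Σ qᵢ = 7.773 m³/s

7.77 m³/s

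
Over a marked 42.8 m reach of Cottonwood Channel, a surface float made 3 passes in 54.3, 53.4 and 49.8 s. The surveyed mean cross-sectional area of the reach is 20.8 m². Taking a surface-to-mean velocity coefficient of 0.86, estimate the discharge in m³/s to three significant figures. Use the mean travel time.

14.6 m³/s

t̄ = (54.3 + 53.4 + 49.8) / 3 = 52.5 s
v_surface = L / t̄ = 42.8 / 52.5 = 0.8152 m/s
v_mean = 0.86 × 0.8152 = 0.7011 m/s
Q = A × v_mean = 20.8 × 0.7011 = 14.58 m³/s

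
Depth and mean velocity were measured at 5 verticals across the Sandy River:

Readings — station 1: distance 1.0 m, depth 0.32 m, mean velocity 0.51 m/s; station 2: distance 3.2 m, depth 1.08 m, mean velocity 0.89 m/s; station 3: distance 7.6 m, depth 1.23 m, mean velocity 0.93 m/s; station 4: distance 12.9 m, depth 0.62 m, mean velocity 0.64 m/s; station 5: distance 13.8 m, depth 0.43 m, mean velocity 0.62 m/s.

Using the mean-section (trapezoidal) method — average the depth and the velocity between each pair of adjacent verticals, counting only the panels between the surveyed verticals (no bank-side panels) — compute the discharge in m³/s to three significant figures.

9.85 m³/s

Panel 1-2: Δb = 2.2 m, d̄ = (0.32+1.08)/2 = 0.7, v̄ = (0.51+0.89)/2 = 0.7 → q = 2.2×0.7×0.7 = 1.078 m³/s
Panel 2-3: Δb = 4.4 m, d̄ = (1.08+1.23)/2 = 1.155, v̄ = (0.89+0.93)/2 = 0.91 → q = 4.4×1.155×0.91 = 4.625 m³/s
Panel 3-4: Δb = 5.3 m, d̄ = (1.23+0.62)/2 = 0.925, v̄ = (0.93+0.64)/2 = 0.785 → q = 5.3×0.925×0.785 = 3.848 m³/s
Panel 4-5: Δb = 0.9 m, d̄ = (0.62+0.43)/2 = 0.525, v̄ = (0.64+0.62)/2 = 0.63 → q = 0.9×0.525×0.63 = 0.2977 m³/s
Q = Σ q = 9.849 m³/s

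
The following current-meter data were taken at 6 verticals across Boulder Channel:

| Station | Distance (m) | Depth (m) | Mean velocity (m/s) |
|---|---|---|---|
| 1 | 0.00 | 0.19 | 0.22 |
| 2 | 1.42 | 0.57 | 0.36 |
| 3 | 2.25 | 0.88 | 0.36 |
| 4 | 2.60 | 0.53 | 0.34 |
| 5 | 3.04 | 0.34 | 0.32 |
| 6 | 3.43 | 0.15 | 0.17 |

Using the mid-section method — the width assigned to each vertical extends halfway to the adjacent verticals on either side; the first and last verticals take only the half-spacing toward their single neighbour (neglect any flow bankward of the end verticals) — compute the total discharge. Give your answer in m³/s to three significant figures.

w_1 = (1.42 − 0.00)/2 = 0.71 m; q_1 = 0.22 × 0.19 × 0.71 = 0.02968 m³/s
w_2 = (2.25 − 0.00)/2 = 1.125 m; q_2 = 0.36 × 0.57 × 1.125 = 0.2309 m³/s
w_3 = (2.60 − 1.42)/2 = 0.59 m; q_3 = 0.36 × 0.88 × 0.59 = 0.1869 m³/s
w_4 = (3.04 − 2.25)/2 = 0.395 m; q_4 = 0.34 × 0.53 × 0.395 = 0.07118 m³/s
w_5 = (3.43 − 2.60)/2 = 0.415 m; q_5 = 0.32 × 0.34 × 0.415 = 0.04515 m³/s
w_6 = (3.43 − 3.04)/2 = 0.195 m; q_6 = 0.17 × 0.15 × 0.195 = 0.004973 m³/s
Q = Σ qᵢ = 0.5687 m³/s

0.569 m³/s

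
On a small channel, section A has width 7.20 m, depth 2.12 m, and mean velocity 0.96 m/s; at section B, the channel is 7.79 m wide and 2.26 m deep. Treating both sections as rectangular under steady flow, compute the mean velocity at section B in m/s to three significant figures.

0.832 m/s

Q = A₁V₁ = (7.20×2.12) × 0.96 = 14.65 m³/s
A₂ = 7.79 × 2.26 = 17.61 m²
V₂ = Q/A₂ = 14.65/17.61 = 0.8323 m/s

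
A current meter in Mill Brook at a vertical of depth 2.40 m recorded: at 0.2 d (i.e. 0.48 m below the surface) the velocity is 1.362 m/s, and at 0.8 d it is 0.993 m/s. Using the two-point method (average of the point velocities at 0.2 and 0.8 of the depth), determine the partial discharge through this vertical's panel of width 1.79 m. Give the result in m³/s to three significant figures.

5.06 m³/s

v̄ = (1.362 + 0.993) / 2 = 1.178 m/s
q = v̄ × d × w = 1.178 × 2.40 × 1.79 = 5.059 m³/s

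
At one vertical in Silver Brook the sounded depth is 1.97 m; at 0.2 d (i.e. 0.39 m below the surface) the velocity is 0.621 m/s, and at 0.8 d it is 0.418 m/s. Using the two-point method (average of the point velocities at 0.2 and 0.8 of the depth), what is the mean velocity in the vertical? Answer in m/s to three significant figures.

v̄ = (0.621 + 0.418) / 2 = 0.5195 m/s

0.520 m/s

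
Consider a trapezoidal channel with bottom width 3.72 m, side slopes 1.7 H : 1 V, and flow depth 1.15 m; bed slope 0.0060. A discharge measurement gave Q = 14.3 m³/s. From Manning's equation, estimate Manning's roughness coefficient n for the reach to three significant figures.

A = (b + z·y)·y = (3.72 + 1.7×1.15)×1.15 = 6.526 m²
P = b + 2y√(1+z²) = 3.72 + 2×1.15×√(1+1.7²) = 8.256 m
R = A/P = 6.526/8.256 = 0.7905 m
n = (1/Q)·A·R^(2/3)·S^(1/2) = (1/14.3) × 6.526 × 0.8549 × 0.07746 = 0.03022

0.0302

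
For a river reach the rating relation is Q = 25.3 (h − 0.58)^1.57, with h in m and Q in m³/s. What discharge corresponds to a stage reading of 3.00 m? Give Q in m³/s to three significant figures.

101 m³/s

Q = 25.3 × (3.00 − 0.58)^1.57 = 25.3 × 2.42^1.57 = 101.3 m³/s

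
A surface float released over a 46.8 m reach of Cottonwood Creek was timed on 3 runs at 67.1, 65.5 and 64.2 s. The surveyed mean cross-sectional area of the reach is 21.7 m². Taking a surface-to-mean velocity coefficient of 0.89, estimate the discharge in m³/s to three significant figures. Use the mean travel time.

t̄ = (67.1 + 65.5 + 64.2) / 3 = 65.6 s
v_surface = L / t̄ = 46.8 / 65.6 = 0.7134 m/s
v_mean = 0.89 × 0.7134 = 0.6349 m/s
Q = A × v_mean = 21.7 × 0.6349 = 13.78 m³/s

13.8 m³/s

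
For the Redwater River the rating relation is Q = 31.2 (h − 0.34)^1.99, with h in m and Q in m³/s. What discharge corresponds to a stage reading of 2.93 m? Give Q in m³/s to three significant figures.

207 m³/s

Q = 31.2 × (2.93 − 0.34)^1.99 = 31.2 × 2.59^1.99 = 207.3 m³/s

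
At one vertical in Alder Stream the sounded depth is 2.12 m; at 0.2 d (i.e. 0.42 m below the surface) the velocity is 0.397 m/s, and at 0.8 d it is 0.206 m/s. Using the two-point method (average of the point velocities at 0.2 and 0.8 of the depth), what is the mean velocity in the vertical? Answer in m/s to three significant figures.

0.302 m/s

v̄ = (0.397 + 0.206) / 2 = 0.3015 m/s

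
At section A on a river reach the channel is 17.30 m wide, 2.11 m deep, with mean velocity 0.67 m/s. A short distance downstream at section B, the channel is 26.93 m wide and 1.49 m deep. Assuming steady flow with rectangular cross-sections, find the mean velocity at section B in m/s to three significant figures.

Q = A₁V₁ = (17.30×2.11) × 0.67 = 24.46 m³/s
A₂ = 26.93 × 1.49 = 40.13 m²
V₂ = Q/A₂ = 24.46/40.13 = 0.6095 m/s

0.610 m/s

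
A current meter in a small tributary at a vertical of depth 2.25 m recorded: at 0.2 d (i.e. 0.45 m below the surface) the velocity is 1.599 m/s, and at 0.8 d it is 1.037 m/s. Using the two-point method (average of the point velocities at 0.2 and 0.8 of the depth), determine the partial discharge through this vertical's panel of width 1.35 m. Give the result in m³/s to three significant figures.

4.00 m³/s

v̄ = (1.599 + 1.037) / 2 = 1.318 m/s
q = v̄ × d × w = 1.318 × 2.25 × 1.35 = 4.003 m³/s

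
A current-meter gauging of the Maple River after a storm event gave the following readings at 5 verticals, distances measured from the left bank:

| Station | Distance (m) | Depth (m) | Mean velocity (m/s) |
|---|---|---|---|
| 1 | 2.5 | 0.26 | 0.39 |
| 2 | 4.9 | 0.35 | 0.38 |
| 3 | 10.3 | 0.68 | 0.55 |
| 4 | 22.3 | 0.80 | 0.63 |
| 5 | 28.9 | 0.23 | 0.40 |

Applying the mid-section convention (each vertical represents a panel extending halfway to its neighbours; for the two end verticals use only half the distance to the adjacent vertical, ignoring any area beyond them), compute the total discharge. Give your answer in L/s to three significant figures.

8880 L/s

w_1 = (4.9 − 2.5)/2 = 1.2 m; q_1 = 0.39 × 0.26 × 1.2 = 0.1217 m³/s
w_2 = (10.3 − 2.5)/2 = 3.9 m; q_2 = 0.38 × 0.35 × 3.9 = 0.5187 m³/s
w_3 = (22.3 − 4.9)/2 = 8.7 m; q_3 = 0.55 × 0.68 × 8.7 = 3.254 m³/s
w_4 = (28.9 − 10.3)/2 = 9.3 m; q_4 = 0.63 × 0.80 × 9.3 = 4.687 m³/s
w_5 = (28.9 − 22.3)/2 = 3.3 m; q_5 = 0.40 × 0.23 × 3.3 = 0.3036 m³/s
Q = Σ qᵢ = 8.885 m³/s
= 8.885 × 1000 = 8885 L/s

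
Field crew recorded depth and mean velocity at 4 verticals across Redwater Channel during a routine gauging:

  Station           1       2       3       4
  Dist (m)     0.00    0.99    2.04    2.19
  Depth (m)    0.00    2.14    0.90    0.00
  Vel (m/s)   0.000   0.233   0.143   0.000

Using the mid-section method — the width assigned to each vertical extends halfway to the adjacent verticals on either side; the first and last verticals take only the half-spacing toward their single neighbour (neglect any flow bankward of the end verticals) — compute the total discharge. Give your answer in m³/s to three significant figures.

w_2 = (2.04 − 0.00)/2 = 1.02 m; q_2 = 0.233 × 2.14 × 1.02 = 0.5086 m³/s
w_3 = (2.19 − 0.99)/2 = 0.6 m; q_3 = 0.143 × 0.90 × 0.6 = 0.07722 m³/s
Stations 1, 4 contribute zero (depth or velocity is 0).
Q = Σ qᵢ = 0.5858 m³/s

0.586 m³/s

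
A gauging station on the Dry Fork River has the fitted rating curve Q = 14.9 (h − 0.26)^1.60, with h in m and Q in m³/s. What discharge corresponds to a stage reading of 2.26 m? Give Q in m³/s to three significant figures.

45.2 m³/s

Q = 14.9 × (2.26 − 0.26)^1.60 = 14.9 × 2^1.60 = 45.17 m³/s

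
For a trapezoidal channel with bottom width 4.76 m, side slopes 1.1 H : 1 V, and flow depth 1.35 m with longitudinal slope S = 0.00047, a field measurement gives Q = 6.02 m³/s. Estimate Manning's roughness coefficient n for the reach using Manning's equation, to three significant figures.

A = (b + z·y)·y = (4.76 + 1.1×1.35)×1.35 = 8.431 m²
P = b + 2y√(1+z²) = 4.76 + 2×1.35×√(1+1.1²) = 8.774 m
R = A/P = 8.431/8.774 = 0.9609 m
n = (1/Q)·A·R^(2/3)·S^(1/2) = (1/6.02) × 8.431 × 0.9738 × 0.02168 = 0.02956

0.0296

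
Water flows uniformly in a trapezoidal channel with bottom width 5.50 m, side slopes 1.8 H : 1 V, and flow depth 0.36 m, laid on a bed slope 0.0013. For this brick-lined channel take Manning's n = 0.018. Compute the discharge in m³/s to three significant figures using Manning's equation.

2.06 m³/s

A = (b + z·y)·y = (5.50 + 1.8×0.36)×0.36 = 2.213 m²
P = b + 2y√(1+z²) = 5.50 + 2×0.36×√(1+1.8²) = 6.983 m
R = A/P = 2.213/6.983 = 0.3170 m
Q = (1/n)·A·R^(2/3)·S^(1/2) = (1/0.018) × 2.213 × 0.3170^(2/3) × 0.0013^(1/2) = 2.061 m³/s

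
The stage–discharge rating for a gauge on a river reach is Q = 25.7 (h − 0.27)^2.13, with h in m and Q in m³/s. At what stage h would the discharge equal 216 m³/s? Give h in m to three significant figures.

2.99 m

h − h₀ = (Q/C)^(1/b) = (216/25.7)^(1/2.13) = 2.717 m
h = 0.27 + 2.717 = 2.987 m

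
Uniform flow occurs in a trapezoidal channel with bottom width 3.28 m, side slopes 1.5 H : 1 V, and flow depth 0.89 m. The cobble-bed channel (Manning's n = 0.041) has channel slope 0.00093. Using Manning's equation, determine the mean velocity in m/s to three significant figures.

A = (b + z·y)·y = (3.28 + 1.5×0.89)×0.89 = 4.107 m²
P = b + 2y√(1+z²) = 3.28 + 2×0.89×√(1+1.5²) = 6.489 m
R = A/P = 4.107/6.489 = 0.6330 m
Q = (1/n)·A·R^(2/3)·S^(1/2) = (1/0.041) × 4.107 × 0.6330^(2/3) × 0.00093^(1/2) = 2.252 m³/s
V = Q/A = 2.252/4.107 = 0.5483 m/s

0.548 m/s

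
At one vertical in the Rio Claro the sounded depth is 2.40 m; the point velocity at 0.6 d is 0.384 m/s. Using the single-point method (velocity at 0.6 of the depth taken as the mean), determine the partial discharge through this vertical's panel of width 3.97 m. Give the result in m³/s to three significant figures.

v̄ = v₀.₆ = 0.384 m/s
q = v̄ × d × w = 0.3840 × 2.40 × 3.97 = 3.659 m³/s

3.66 m³/s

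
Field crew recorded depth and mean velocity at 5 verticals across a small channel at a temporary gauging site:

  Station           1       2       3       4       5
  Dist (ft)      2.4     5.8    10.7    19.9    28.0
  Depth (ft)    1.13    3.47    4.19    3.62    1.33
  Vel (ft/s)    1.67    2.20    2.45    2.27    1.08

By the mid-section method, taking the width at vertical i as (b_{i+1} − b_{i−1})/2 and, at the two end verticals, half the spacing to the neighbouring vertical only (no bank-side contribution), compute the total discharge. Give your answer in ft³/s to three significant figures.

184 ft³/s

w_1 = (5.8 − 2.4)/2 = 1.7 ft; q_1 = 1.67 × 1.13 × 1.7 = 3.208 ft³/s
w_2 = (10.7 − 2.4)/2 = 4.15 ft; q_2 = 2.20 × 3.47 × 4.15 = 31.68 ft³/s
w_3 = (19.9 − 5.8)/2 = 7.05 ft; q_3 = 2.45 × 4.19 × 7.05 = 72.37 ft³/s
w_4 = (28.0 − 10.7)/2 = 8.65 ft; q_4 = 2.27 × 3.62 × 8.65 = 71.08 ft³/s
w_5 = (28.0 − 19.9)/2 = 4.05 ft; q_5 = 1.08 × 1.33 × 4.05 = 5.817 ft³/s
Q = Σ qᵢ = 184.2 ft³/s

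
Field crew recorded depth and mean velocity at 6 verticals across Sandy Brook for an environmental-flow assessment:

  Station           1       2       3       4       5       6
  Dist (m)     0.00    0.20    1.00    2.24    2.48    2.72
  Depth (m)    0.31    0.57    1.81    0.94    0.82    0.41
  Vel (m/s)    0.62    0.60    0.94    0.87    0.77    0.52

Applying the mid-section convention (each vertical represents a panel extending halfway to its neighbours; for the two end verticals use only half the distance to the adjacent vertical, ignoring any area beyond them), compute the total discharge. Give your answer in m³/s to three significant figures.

2.71 m³/s

w_1 = (0.20 − 0.00)/2 = 0.1 m; q_1 = 0.62 × 0.31 × 0.1 = 0.01922 m³/s
w_2 = (1.00 − 0.00)/2 = 0.5 m; q_2 = 0.60 × 0.57 × 0.5 = 0.1710 m³/s
w_3 = (2.24 − 0.20)/2 = 1.02 m; q_3 = 0.94 × 1.81 × 1.02 = 1.735 m³/s
w_4 = (2.48 − 1.00)/2 = 0.74 m; q_4 = 0.87 × 0.94 × 0.74 = 0.6052 m³/s
w_5 = (2.72 − 2.24)/2 = 0.24 m; q_5 = 0.77 × 0.82 × 0.24 = 0.1515 m³/s
w_6 = (2.72 − 2.48)/2 = 0.12 m; q_6 = 0.52 × 0.41 × 0.12 = 0.02558 m³/s
Q = Σ qᵢ = 2.708 m³/s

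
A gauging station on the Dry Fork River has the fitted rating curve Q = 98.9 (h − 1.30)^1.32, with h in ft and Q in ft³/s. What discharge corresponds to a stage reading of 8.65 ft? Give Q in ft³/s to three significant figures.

Q = 98.9 × (8.65 − 1.30)^1.32 = 98.9 × 7.35^1.32 = 1376 ft³/s

1380 ft³/s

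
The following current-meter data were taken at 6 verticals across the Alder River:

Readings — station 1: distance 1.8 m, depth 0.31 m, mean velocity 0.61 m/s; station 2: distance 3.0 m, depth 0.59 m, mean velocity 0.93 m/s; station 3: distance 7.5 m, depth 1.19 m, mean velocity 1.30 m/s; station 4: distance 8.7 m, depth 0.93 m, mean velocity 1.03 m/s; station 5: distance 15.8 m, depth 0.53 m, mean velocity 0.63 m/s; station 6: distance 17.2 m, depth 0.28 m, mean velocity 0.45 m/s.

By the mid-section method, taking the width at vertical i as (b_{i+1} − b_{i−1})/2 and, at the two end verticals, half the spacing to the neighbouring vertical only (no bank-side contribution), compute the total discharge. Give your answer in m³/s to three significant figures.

11.6 m³/s

w_1 = (3.0 − 1.8)/2 = 0.6 m; q_1 = 0.61 × 0.31 × 0.6 = 0.1135 m³/s
w_2 = (7.5 − 1.8)/2 = 2.85 m; q_2 = 0.93 × 0.59 × 2.85 = 1.564 m³/s
w_3 = (8.7 − 3.0)/2 = 2.85 m; q_3 = 1.30 × 1.19 × 2.85 = 4.409 m³/s
w_4 = (15.8 − 7.5)/2 = 4.15 m; q_4 = 1.03 × 0.93 × 4.15 = 3.975 m³/s
w_5 = (17.2 − 8.7)/2 = 4.25 m; q_5 = 0.63 × 0.53 × 4.25 = 1.419 m³/s
w_6 = (17.2 − 15.8)/2 = 0.7 m; q_6 = 0.45 × 0.28 × 0.7 = 0.08820 m³/s
Q = Σ qᵢ = 11.57 m³/s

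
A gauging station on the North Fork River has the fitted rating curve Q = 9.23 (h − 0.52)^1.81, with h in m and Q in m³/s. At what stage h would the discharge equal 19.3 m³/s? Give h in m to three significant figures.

h − h₀ = (Q/C)^(1/b) = (19.3/9.23)^(1/1.81) = 1.503 m
h = 0.52 + 1.503 = 2.023 m

2.02 m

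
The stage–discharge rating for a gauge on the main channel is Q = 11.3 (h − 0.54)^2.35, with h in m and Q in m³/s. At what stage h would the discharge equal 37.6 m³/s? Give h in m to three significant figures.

2.21 m

h − h₀ = (Q/C)^(1/b) = (37.6/11.3)^(1/2.35) = 1.668 m
h = 0.54 + 1.668 = 2.208 m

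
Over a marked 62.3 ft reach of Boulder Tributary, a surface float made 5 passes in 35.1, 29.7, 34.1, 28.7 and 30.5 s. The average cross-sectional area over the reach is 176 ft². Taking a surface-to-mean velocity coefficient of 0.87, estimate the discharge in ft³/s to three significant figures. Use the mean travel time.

t̄ = (35.1 + 29.7 + 34.1 + 28.7 + 30.5) / 5 = 31.62 s
v_surface = L / t̄ = 62.3 / 31.62 = 1.970 ft/s
v_mean = 0.87 × 1.970 = 1.714 ft/s
Q = A × v_mean = 176 × 1.714 = 301.7 ft³/s

302 ft³/s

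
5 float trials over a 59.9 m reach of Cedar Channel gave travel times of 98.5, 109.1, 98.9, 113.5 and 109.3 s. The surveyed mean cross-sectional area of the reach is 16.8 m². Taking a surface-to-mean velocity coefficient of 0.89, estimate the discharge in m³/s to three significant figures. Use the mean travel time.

8.46 m³/s

t̄ = (98.5 + 109.1 + 98.9 + 113.5 + 109.3) / 5 = 105.86 s
v_surface = L / t̄ = 59.9 / 105.86 = 0.5658 m/s
v_mean = 0.89 × 0.5658 = 0.5036 m/s
Q = A × v_mean = 16.8 × 0.5036 = 8.460 m³/s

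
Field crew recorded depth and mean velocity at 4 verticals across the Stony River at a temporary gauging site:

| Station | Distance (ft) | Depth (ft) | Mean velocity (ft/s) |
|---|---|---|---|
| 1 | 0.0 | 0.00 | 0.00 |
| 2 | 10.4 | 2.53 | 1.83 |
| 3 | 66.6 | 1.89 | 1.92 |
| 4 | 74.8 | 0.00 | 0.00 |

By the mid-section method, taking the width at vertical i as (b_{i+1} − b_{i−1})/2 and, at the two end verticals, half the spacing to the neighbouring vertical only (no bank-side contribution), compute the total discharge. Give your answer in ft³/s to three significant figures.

w_2 = (66.6 − 0.0)/2 = 33.3 ft; q_2 = 1.83 × 2.53 × 33.3 = 154.2 ft³/s
w_3 = (74.8 − 10.4)/2 = 32.2 ft; q_3 = 1.92 × 1.89 × 32.2 = 116.8 ft³/s
Stations 1, 4 contribute zero (depth or velocity is 0).
Q = Σ qᵢ = 271.0 ft³/s

271 ft³/s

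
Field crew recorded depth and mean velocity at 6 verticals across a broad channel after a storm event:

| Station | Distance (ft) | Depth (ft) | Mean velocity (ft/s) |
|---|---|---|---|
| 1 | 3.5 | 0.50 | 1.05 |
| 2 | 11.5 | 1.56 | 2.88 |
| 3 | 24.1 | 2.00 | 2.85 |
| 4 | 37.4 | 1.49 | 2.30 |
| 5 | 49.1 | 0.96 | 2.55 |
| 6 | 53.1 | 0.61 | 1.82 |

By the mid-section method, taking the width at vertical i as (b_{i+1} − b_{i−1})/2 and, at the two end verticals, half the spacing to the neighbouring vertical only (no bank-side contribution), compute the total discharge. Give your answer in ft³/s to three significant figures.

w_1 = (11.5 − 3.5)/2 = 4 ft; q_1 = 1.05 × 0.50 × 4 = 2.100 ft³/s
w_2 = (24.1 − 3.5)/2 = 10.3 ft; q_2 = 2.88 × 1.56 × 10.3 = 46.28 ft³/s
w_3 = (37.4 − 11.5)/2 = 12.95 ft; q_3 = 2.85 × 2.00 × 12.95 = 73.82 ft³/s
w_4 = (49.1 − 24.1)/2 = 12.5 ft; q_4 = 2.30 × 1.49 × 12.5 = 42.84 ft³/s
w_5 = (53.1 − 37.4)/2 = 7.85 ft; q_5 = 2.55 × 0.96 × 7.85 = 19.22 ft³/s
w_6 = (53.1 − 49.1)/2 = 2 ft; q_6 = 1.82 × 0.61 × 2 = 2.220 ft³/s
Q = Σ qᵢ = 186.5 ft³/s

186 ft³/s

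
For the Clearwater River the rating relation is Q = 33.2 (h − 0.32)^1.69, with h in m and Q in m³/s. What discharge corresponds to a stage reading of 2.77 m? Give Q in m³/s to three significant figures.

Q = 33.2 × (2.77 − 0.32)^1.69 = 33.2 × 2.45^1.69 = 150.9 m³/s

151 m³/s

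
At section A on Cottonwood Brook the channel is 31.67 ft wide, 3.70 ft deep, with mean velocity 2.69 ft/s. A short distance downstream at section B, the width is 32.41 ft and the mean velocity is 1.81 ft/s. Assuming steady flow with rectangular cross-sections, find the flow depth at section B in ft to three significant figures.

5.37 ft

Q = A₁V₁ = (31.67×3.70) × 2.69 = 315.2 ft³/s
d₂ = Q/(b₂ V₂) = 315.2/(32.41×1.81) = 5.373 ft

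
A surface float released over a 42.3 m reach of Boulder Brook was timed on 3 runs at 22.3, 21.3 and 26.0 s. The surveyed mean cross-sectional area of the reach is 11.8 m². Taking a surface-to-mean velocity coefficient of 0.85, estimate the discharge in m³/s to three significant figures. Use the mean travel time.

t̄ = (22.3 + 21.3 + 26.0) / 3 = 23.2 s
v_surface = L / t̄ = 42.3 / 23.2 = 1.823 m/s
v_mean = 0.85 × 1.823 = 1.550 m/s
Q = A × v_mean = 11.8 × 1.550 = 18.29 m³/s

18.3 m³/s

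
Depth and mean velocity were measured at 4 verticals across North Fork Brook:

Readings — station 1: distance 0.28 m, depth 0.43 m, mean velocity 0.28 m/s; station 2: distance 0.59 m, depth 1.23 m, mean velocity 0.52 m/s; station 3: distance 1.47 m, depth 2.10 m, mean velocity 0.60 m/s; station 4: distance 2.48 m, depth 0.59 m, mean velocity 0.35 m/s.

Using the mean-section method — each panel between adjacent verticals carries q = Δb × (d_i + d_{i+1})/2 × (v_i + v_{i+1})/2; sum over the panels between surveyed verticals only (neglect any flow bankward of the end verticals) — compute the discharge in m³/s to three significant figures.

Panel 1-2: Δb = 0.31 m, d̄ = (0.43+1.23)/2 = 0.83, v̄ = (0.28+0.52)/2 = 0.4 → q = 0.31×0.83×0.4 = 0.1029 m³/s
Panel 2-3: Δb = 0.88 m, d̄ = (1.23+2.10)/2 = 1.665, v̄ = (0.52+0.60)/2 = 0.56 → q = 0.88×1.665×0.56 = 0.8205 m³/s
Panel 3-4: Δb = 1.01 m, d̄ = (2.10+0.59)/2 = 1.345, v̄ = (0.60+0.35)/2 = 0.475 → q = 1.01×1.345×0.475 = 0.6453 m³/s
Q = Σ q = 1.569 m³/s

1.57 m³/s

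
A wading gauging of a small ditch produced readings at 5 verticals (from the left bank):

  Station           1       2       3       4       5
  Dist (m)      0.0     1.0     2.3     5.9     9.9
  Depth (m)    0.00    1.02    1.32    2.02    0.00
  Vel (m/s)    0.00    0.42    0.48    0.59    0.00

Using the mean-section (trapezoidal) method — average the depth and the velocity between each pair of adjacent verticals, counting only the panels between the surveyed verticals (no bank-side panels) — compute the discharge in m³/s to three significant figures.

5.20 m³/s

Panel 1-2: Δb = 1 m, d̄ = (0.00+1.02)/2 = 0.51, v̄ = (0.00+0.42)/2 = 0.21 → q = 1×0.51×0.21 = 0.1071 m³/s
Panel 2-3: Δb = 1.3 m, d̄ = (1.02+1.32)/2 = 1.17, v̄ = (0.42+0.48)/2 = 0.45 → q = 1.3×1.17×0.45 = 0.6845 m³/s
Panel 3-4: Δb = 3.6 m, d̄ = (1.32+2.02)/2 = 1.67, v̄ = (0.48+0.59)/2 = 0.535 → q = 3.6×1.67×0.535 = 3.216 m³/s
Panel 4-5: Δb = 4 m, d̄ = (2.02+0.00)/2 = 1.01, v̄ = (0.59+0.00)/2 = 0.295 → q = 4×1.01×0.295 = 1.192 m³/s
Q = Σ q = 5.200 m³/s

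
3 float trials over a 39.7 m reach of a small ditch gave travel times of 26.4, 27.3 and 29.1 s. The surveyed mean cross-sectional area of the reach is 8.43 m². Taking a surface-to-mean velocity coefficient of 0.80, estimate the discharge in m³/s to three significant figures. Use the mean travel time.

9.70 m³/s

t̄ = (26.4 + 27.3 + 29.1) / 3 = 27.6 s
v_surface = L / t̄ = 39.7 / 27.6 = 1.438 m/s
v_mean = 0.80 × 1.438 = 1.151 m/s
Q = A × v_mean = 8.43 × 1.151 = 9.701 m³/s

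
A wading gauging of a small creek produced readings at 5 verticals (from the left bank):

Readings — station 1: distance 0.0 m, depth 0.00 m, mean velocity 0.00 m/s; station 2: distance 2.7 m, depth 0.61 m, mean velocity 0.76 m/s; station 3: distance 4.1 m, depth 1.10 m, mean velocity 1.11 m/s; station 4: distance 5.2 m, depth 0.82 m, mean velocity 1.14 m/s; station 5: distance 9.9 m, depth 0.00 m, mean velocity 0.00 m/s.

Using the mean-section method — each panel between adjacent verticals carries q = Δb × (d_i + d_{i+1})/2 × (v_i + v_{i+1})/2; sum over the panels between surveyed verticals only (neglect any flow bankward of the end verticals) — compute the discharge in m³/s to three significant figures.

3.72 m³/s

Panel 1-2: Δb = 2.7 m, d̄ = (0.00+0.61)/2 = 0.305, v̄ = (0.00+0.76)/2 = 0.38 → q = 2.7×0.305×0.38 = 0.3129 m³/s
Panel 2-3: Δb = 1.4 m, d̄ = (0.61+1.10)/2 = 0.855, v̄ = (0.76+1.11)/2 = 0.935 → q = 1.4×0.855×0.935 = 1.119 m³/s
Panel 3-4: Δb = 1.1 m, d̄ = (1.10+0.82)/2 = 0.96, v̄ = (1.11+1.14)/2 = 1.125 → q = 1.1×0.96×1.125 = 1.188 m³/s
Panel 4-5: Δb = 4.7 m, d̄ = (0.82+0.00)/2 = 0.41, v̄ = (1.14+0.00)/2 = 0.57 → q = 4.7×0.41×0.57 = 1.098 m³/s
Q = Σ q = 3.719 m³/s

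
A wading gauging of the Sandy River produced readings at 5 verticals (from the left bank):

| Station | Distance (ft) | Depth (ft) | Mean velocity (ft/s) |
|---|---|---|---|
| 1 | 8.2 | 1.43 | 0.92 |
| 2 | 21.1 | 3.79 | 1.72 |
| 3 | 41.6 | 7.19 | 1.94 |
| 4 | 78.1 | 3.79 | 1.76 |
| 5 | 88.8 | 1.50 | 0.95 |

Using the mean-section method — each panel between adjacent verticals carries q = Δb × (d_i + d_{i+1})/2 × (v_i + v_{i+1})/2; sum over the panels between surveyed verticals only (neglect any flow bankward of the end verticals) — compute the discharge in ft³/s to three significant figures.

Panel 1-2: Δb = 12.9 ft, d̄ = (1.43+3.79)/2 = 2.61, v̄ = (0.92+1.72)/2 = 1.32 → q = 12.9×2.61×1.32 = 44.44 ft³/s
Panel 2-3: Δb = 20.5 ft, d̄ = (3.79+7.19)/2 = 5.49, v̄ = (1.72+1.94)/2 = 1.83 → q = 20.5×5.49×1.83 = 206.0 ft³/s
Panel 3-4: Δb = 36.5 ft, d̄ = (7.19+3.79)/2 = 5.49, v̄ = (1.94+1.76)/2 = 1.85 → q = 36.5×5.49×1.85 = 370.7 ft³/s
Panel 4-5: Δb = 10.7 ft, d̄ = (3.79+1.50)/2 = 2.645, v̄ = (1.76+0.95)/2 = 1.355 → q = 10.7×2.645×1.355 = 38.35 ft³/s
Q = Σ q = 659.5 ft³/s

659 ft³/s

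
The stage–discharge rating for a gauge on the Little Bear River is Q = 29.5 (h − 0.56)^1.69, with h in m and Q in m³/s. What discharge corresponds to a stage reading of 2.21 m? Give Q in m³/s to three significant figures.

Q = 29.5 × (2.21 − 0.56)^1.69 = 29.5 × 1.65^1.69 = 68.77 m³/s

68.8 m³/s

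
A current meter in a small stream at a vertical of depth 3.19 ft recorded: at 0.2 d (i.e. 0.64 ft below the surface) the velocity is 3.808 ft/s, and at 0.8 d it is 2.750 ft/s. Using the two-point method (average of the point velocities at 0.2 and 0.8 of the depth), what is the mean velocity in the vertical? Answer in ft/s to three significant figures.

v̄ = (3.808 + 2.750) / 2 = 3.279 ft/s

3.28 ft/s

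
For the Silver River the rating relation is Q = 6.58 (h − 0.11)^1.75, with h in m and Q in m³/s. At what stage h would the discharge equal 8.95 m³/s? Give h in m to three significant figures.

h − h₀ = (Q/C)^(1/b) = (8.95/6.58)^(1/1.75) = 1.192 m
h = 0.11 + 1.192 = 1.302 m

1.30 m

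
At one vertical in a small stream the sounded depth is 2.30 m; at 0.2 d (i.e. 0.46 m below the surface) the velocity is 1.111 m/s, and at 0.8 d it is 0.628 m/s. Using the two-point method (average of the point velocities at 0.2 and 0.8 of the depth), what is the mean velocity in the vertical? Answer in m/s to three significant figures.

0.870 m/s

v̄ = (1.111 + 0.628) / 2 = 0.8695 m/s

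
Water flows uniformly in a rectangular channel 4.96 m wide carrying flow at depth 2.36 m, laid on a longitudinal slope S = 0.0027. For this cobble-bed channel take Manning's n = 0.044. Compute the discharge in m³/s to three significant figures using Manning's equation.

A = b·y = 4.96 × 2.36 = 11.71 m²
P = b + 2y = 4.96 + 2×2.36 = 9.680 m
R = A/P = 11.71/9.680 = 1.209 m
Q = (1/n)·A·R^(2/3)·S^(1/2) = (1/0.044) × 11.71 × 1.209^(2/3) × 0.0027^(1/2) = 15.69 m³/s

15.7 m³/s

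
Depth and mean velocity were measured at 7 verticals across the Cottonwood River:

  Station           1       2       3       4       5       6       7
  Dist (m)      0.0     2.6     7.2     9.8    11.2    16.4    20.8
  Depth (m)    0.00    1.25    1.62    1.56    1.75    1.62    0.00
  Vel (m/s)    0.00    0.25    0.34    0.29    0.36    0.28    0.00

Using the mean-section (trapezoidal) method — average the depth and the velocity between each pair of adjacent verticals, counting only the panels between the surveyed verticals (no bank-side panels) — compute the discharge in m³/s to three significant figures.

7.51 m³/s

Panel 1-2: Δb = 2.6 m, d̄ = (0.00+1.25)/2 = 0.625, v̄ = (0.00+0.25)/2 = 0.125 → q = 2.6×0.625×0.125 = 0.2031 m³/s
Panel 2-3: Δb = 4.6 m, d̄ = (1.25+1.62)/2 = 1.435, v̄ = (0.25+0.34)/2 = 0.295 → q = 4.6×1.435×0.295 = 1.947 m³/s
Panel 3-4: Δb = 2.6 m, d̄ = (1.62+1.56)/2 = 1.59, v̄ = (0.34+0.29)/2 = 0.315 → q = 2.6×1.59×0.315 = 1.302 m³/s
Panel 4-5: Δb = 1.4 m, d̄ = (1.56+1.75)/2 = 1.655, v̄ = (0.29+0.36)/2 = 0.325 → q = 1.4×1.655×0.325 = 0.7530 m³/s
Panel 5-6: Δb = 5.2 m, d̄ = (1.75+1.62)/2 = 1.685, v̄ = (0.36+0.28)/2 = 0.32 → q = 5.2×1.685×0.32 = 2.804 m³/s
Panel 6-7: Δb = 4.4 m, d̄ = (1.62+0.00)/2 = 0.81, v̄ = (0.28+0.00)/2 = 0.14 → q = 4.4×0.81×0.14 = 0.4990 m³/s
Q = Σ q = 7.508 m³/s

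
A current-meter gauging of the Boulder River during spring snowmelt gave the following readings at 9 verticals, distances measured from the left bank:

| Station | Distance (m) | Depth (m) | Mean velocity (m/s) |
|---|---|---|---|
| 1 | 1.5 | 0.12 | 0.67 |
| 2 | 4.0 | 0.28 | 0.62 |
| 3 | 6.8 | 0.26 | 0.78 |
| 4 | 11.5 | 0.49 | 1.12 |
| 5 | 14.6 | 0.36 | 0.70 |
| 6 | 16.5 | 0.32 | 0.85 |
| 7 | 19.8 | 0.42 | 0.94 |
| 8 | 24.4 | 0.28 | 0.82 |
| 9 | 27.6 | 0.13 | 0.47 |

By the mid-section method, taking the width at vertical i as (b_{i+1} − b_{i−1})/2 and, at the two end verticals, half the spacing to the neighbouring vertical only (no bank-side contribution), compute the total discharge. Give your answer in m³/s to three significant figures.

w_1 = (4.0 − 1.5)/2 = 1.25 m; q_1 = 0.67 × 0.12 × 1.25 = 0.1005 m³/s
w_2 = (6.8 − 1.5)/2 = 2.65 m; q_2 = 0.62 × 0.28 × 2.65 = 0.4600 m³/s
w_3 = (11.5 − 4.0)/2 = 3.75 m; q_3 = 0.78 × 0.26 × 3.75 = 0.7605 m³/s
w_4 = (14.6 − 6.8)/2 = 3.9 m; q_4 = 1.12 × 0.49 × 3.9 = 2.140 m³/s
w_5 = (16.5 − 11.5)/2 = 2.5 m; q_5 = 0.70 × 0.36 × 2.5 = 0.6300 m³/s
w_6 = (19.8 − 14.6)/2 = 2.6 m; q_6 = 0.85 × 0.32 × 2.6 = 0.7072 m³/s
w_7 = (24.4 − 16.5)/2 = 3.95 m; q_7 = 0.94 × 0.42 × 3.95 = 1.559 m³/s
w_8 = (27.6 − 19.8)/2 = 3.9 m; q_8 = 0.82 × 0.28 × 3.9 = 0.8954 m³/s
w_9 = (27.6 − 24.4)/2 = 1.6 m; q_9 = 0.47 × 0.13 × 1.6 = 0.09776 m³/s
Q = Σ qᵢ = 7.351 m³/s

7.35 m³/s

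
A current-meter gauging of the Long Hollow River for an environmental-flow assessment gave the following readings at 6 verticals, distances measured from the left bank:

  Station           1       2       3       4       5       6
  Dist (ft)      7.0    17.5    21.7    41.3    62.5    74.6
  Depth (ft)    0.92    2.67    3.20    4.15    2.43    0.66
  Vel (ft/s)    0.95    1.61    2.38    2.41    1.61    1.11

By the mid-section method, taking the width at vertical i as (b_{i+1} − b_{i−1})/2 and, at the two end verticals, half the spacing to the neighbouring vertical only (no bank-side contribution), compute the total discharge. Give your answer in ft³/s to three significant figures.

400 ft³/s

w_1 = (17.5 − 7.0)/2 = 5.25 ft; q_1 = 0.95 × 0.92 × 5.25 = 4.589 ft³/s
w_2 = (21.7 − 7.0)/2 = 7.35 ft; q_2 = 1.61 × 2.67 × 7.35 = 31.60 ft³/s
w_3 = (41.3 − 17.5)/2 = 11.9 ft; q_3 = 2.38 × 3.20 × 11.9 = 90.63 ft³/s
w_4 = (62.5 − 21.7)/2 = 20.4 ft; q_4 = 2.41 × 4.15 × 20.4 = 204.0 ft³/s
w_5 = (74.6 − 41.3)/2 = 16.65 ft; q_5 = 1.61 × 2.43 × 16.65 = 65.14 ft³/s
w_6 = (74.6 − 62.5)/2 = 6.05 ft; q_6 = 1.11 × 0.66 × 6.05 = 4.432 ft³/s
Q = Σ qᵢ = 400.4 ft³/s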